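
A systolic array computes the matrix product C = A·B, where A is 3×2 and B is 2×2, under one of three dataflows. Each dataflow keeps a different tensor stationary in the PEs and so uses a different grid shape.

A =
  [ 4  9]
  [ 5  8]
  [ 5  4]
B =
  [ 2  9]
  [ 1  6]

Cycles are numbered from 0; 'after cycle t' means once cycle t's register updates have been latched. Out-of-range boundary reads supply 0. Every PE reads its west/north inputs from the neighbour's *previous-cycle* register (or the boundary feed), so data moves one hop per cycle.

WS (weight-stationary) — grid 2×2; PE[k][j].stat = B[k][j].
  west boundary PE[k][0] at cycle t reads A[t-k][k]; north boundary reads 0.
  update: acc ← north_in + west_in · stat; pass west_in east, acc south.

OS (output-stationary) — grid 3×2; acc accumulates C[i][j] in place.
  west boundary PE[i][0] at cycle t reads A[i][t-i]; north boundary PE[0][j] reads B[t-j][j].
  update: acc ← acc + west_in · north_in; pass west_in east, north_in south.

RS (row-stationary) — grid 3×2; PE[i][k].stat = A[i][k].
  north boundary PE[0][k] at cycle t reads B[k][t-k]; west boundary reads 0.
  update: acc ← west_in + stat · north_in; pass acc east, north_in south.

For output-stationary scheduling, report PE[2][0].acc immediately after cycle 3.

OS (3×2). Following PE[2][0] plus its west/north inputs:
  cycle 0: PE[1][0] → acc 0, east 0, south 0
  cycle 0: PE[2][0] → acc 0, east 0, south 0
  cycle 1: PE[1][0] → acc 10, east 5, south 2
  cycle 1: PE[2][0] → acc 0, east 0, south 0
  cycle 2: PE[1][0] → acc 18, east 8, south 1
  cycle 2: PE[2][0] → acc 10, east 5, south 2
  cycle 3: PE[1][0] → acc 18, east 0, south 0
  cycle 3: PE[2][0] → acc 14, east 4, south 1

PE[2][0].acc = 14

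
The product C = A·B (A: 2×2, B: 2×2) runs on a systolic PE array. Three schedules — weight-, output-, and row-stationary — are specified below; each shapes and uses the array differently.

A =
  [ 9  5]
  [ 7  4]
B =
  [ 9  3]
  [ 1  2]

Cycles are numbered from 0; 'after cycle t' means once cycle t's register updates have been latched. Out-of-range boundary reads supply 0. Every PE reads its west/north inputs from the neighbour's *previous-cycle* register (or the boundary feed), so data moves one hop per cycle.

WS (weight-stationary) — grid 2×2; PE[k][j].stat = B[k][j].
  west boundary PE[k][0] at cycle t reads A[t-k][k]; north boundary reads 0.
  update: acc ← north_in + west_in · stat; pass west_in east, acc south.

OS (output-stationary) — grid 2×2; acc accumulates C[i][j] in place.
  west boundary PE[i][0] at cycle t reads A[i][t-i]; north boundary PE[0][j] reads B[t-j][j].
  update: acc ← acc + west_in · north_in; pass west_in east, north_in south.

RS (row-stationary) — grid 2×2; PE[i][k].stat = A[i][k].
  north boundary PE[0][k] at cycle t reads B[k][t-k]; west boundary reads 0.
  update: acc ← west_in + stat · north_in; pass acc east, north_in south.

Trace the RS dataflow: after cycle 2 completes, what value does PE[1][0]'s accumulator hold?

RS on a 2×2 grid — tracing PE[1][0] and its feeders:
  @0  [0,0]  acc 81  |  →81  ↓9
  @0  [1,0]  acc 0  |  →0  ↓0
  @1  [0,0]  acc 27  |  →27  ↓3
  @1  [1,0]  acc 63  |  →63  ↓9
  @2  [0,0]  acc 0  |  →0  ↓0
  @2  [1,0]  acc 21  |  →21  ↓3

PE[1][0].acc = 21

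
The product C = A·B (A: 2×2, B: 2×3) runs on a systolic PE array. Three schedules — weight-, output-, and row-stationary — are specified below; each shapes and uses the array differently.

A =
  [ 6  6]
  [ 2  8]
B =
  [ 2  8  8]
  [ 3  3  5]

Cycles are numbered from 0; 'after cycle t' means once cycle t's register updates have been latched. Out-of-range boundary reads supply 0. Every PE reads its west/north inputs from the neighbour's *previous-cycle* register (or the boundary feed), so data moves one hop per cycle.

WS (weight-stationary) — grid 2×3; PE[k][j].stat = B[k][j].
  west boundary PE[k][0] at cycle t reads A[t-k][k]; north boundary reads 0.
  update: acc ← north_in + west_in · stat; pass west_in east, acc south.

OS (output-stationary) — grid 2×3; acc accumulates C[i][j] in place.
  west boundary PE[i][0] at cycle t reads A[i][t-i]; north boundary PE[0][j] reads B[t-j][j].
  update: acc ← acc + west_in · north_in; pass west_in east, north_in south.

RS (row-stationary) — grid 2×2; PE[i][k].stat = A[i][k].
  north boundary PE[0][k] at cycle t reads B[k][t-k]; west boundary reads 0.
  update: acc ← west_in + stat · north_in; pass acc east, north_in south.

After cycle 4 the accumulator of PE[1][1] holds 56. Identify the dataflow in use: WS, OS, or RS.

dataflow = RS

— WS: 2×3; PE[1][1] trace:
  step 0 · PE1,1: acc=0; fwd→0 fwd↓0
  step 1 · PE1,1: acc=0; fwd→0 fwd↓0
  step 2 · PE1,1: acc=66; fwd→6 fwd↓66
  step 3 · PE1,1: acc=40; fwd→8 fwd↓40
  step 4 · PE1,1: acc=0; fwd→0 fwd↓0
— OS: 2×3; PE[1][1] trace:
  step 0 · PE1,1: acc=0; fwd→0 fwd↓0
  step 1 · PE1,1: acc=0; fwd→0 fwd↓0
  step 2 · PE1,1: acc=16; fwd→2 fwd↓8
  step 3 · PE1,1: acc=40; fwd→8 fwd↓3
  step 4 · PE1,1: acc=40; fwd→0 fwd↓0
— RS: 2×2; PE[1][1] trace:
  step 0 · PE1,1: acc=0; fwd→0 fwd↓0
  step 1 · PE1,1: acc=0; fwd→0 fwd↓0
  step 2 · PE1,1: acc=28; fwd→28 fwd↓3
  step 3 · PE1,1: acc=40; fwd→40 fwd↓3
  step 4 · PE1,1: acc=56; fwd→56 fwd↓5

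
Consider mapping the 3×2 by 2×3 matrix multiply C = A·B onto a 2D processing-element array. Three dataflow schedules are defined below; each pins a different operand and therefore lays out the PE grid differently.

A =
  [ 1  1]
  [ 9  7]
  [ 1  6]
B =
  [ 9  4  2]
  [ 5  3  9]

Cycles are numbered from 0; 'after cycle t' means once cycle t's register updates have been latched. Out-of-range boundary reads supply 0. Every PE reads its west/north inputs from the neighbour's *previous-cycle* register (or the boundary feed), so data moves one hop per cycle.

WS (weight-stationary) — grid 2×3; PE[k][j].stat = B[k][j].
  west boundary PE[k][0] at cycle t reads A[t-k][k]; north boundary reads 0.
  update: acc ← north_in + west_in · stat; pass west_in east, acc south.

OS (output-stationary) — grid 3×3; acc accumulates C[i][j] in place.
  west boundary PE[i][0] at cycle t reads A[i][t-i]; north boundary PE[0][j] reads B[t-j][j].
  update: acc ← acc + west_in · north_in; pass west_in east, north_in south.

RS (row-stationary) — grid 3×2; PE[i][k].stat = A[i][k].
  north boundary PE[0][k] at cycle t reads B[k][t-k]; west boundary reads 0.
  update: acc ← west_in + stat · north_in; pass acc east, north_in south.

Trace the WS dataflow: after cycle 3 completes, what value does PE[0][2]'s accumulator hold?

PE[0][2].acc = 18

Tracing WS — 2×3 array, target PE[0][2]:
  after 0 — PE[0][1] acc=0, pass-E 0, pass-S 0
  after 0 — PE[0][2] acc=0, pass-E 0, pass-S 0
  after 1 — PE[0][1] acc=4, pass-E 1, pass-S 4
  after 1 — PE[0][2] acc=0, pass-E 0, pass-S 0
  after 2 — PE[0][1] acc=36, pass-E 9, pass-S 36
  after 2 — PE[0][2] acc=2, pass-E 1, pass-S 2
  after 3 — PE[0][1] acc=4, pass-E 1, pass-S 4
  after 3 — PE[0][2] acc=18, pass-E 9, pass-S 18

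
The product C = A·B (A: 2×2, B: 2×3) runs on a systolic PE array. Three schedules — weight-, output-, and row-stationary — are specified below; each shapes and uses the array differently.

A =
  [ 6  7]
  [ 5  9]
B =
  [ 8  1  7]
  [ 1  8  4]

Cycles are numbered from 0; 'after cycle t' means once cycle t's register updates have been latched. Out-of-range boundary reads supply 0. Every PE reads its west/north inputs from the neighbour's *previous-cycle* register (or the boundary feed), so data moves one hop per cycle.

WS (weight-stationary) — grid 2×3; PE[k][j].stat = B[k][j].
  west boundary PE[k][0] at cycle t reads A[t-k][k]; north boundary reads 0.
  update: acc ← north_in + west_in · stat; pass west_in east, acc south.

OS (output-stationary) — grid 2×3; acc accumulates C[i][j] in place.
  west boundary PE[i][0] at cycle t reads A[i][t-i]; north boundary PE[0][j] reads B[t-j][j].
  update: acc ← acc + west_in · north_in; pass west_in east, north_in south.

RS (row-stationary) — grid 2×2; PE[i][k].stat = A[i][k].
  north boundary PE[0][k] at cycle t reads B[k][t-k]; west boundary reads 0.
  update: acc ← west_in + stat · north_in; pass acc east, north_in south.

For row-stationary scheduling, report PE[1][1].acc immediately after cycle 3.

RS (2×2). Following PE[1][1] plus its west/north inputs:
  cycle 0: PE[0][1] → acc 0, east 0, south 0
  cycle 0: PE[1][0] → acc 0, east 0, south 0
  cycle 0: PE[1][1] → acc 0, east 0, south 0
  cycle 1: PE[0][1] → acc 55, east 55, south 1
  cycle 1: PE[1][0] → acc 40, east 40, south 8
  cycle 1: PE[1][1] → acc 0, east 0, south 0
  cycle 2: PE[0][1] → acc 62, east 62, south 8
  cycle 2: PE[1][0] → acc 5, east 5, south 1
  cycle 2: PE[1][1] → acc 49, east 49, south 1
  cycle 3: PE[0][1] → acc 70, east 70, south 4
  cycle 3: PE[1][0] → acc 35, east 35, south 7
  cycle 3: PE[1][1] → acc 77, east 77, south 8

PE[1][1].acc = 77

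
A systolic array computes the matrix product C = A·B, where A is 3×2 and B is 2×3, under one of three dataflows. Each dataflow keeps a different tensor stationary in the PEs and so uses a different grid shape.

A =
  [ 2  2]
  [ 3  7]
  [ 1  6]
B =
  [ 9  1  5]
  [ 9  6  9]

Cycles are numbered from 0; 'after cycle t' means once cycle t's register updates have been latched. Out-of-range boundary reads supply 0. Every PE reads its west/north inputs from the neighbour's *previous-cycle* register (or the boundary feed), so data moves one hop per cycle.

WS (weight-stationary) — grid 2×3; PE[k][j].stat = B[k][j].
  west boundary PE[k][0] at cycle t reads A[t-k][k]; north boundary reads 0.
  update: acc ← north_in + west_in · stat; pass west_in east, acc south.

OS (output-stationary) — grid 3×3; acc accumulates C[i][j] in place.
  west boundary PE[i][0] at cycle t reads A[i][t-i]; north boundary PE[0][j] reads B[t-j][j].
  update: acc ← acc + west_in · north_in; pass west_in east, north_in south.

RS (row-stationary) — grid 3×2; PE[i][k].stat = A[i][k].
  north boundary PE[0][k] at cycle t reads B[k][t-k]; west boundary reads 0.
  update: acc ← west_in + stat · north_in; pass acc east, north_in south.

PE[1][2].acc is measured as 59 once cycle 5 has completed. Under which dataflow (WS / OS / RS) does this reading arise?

dataflow = WS

Under WS (2×3), PE[1][2]:
  c0 r1c2: 0 / 0 / 0
  c1 r1c2: 0 / 0 / 0
  c2 r1c2: 0 / 0 / 0
  c3 r1c2: 28 / 2 / 28
  c4 r1c2: 78 / 7 / 78
  c5 r1c2: 59 / 6 / 59
Under OS (3×3), PE[1][2]:
  c0 r1c2: 0 / 0 / 0
  c1 r1c2: 0 / 0 / 0
  c2 r1c2: 0 / 0 / 0
  c3 r1c2: 15 / 3 / 5
  c4 r1c2: 78 / 7 / 9
  c5 r1c2: 78 / 0 / 0
RS: PE[1][2] is outside its 3×2 grid.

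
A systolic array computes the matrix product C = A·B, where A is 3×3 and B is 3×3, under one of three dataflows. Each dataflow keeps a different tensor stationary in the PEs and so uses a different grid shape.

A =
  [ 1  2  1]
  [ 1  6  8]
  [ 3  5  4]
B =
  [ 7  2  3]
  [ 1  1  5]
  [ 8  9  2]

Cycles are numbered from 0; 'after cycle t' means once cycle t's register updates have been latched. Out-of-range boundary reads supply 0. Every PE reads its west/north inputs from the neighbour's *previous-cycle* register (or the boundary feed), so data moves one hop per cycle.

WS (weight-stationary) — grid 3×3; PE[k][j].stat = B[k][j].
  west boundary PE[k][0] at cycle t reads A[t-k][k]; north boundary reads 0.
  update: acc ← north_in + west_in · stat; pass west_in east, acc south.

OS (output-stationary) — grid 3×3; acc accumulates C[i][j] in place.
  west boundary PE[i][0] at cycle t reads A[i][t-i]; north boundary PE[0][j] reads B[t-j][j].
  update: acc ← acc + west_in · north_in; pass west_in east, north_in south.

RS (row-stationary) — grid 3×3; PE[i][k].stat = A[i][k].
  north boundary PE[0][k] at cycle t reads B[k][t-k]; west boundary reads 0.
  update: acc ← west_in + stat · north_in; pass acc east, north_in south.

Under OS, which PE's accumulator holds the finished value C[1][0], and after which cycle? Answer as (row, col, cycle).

OS: C[1][0] accumulates in PE[1][0]:
  after 0 — PE[1][0] acc=0, pass-E 0, pass-S 0
  after 1 — PE[1][0] acc=7, pass-E 1, pass-S 7
  after 2 — PE[1][0] acc=13, pass-E 6, pass-S 1
  after 3 — PE[1][0] acc=77, pass-E 8, pass-S 8

(row, col, cycle) = (1, 0, 3)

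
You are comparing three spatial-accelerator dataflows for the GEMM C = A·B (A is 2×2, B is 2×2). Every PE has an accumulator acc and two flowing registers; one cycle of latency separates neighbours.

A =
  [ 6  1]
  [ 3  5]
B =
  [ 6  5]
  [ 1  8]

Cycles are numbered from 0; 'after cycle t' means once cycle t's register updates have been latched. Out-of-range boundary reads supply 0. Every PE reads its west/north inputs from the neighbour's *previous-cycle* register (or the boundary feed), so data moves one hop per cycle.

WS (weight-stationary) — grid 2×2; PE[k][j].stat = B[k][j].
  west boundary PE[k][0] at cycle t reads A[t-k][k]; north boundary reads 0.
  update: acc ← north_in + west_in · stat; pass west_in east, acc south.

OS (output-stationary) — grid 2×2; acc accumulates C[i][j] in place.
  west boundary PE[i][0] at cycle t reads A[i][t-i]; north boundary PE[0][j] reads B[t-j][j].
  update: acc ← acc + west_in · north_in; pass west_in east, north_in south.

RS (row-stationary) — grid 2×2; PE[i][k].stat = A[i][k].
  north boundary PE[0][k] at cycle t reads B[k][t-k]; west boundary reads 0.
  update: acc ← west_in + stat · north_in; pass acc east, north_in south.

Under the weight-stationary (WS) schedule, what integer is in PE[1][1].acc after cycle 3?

PE[1][1].acc = 55

WS (2×2). Following PE[1][1] plus its west/north inputs:
  [0] (0,1) acc=0 (h:0 v:0)
  [0] (1,0) acc=0 (h:0 v:0)
  [0] (1,1) acc=0 (h:0 v:0)
  [1] (0,1) acc=30 (h:6 v:30)
  [1] (1,0) acc=37 (h:1 v:37)
  [1] (1,1) acc=0 (h:0 v:0)
  [2] (0,1) acc=15 (h:3 v:15)
  [2] (1,0) acc=23 (h:5 v:23)
  [2] (1,1) acc=38 (h:1 v:38)
  [3] (0,1) acc=0 (h:0 v:0)
  [3] (1,0) acc=0 (h:0 v:0)
  [3] (1,1) acc=55 (h:5 v:55)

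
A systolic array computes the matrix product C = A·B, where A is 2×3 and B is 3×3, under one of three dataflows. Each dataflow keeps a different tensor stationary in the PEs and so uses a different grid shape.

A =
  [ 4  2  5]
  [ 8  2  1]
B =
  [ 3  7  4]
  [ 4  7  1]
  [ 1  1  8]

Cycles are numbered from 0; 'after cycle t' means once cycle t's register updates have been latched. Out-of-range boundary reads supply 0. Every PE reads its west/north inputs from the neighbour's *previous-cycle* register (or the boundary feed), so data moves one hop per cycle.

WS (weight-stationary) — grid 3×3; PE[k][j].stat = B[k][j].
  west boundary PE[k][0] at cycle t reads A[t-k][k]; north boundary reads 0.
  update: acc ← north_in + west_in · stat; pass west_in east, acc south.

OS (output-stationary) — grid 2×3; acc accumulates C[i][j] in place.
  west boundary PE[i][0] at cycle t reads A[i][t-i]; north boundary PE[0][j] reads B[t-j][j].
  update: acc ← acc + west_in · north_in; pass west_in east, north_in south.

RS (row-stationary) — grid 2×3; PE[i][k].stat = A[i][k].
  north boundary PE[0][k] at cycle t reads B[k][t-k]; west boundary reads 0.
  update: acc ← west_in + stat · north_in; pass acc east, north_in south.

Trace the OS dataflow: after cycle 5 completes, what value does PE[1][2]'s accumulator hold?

Tracing OS — 2×3 array, target PE[1][2]:
  c0 r0c2: 0 / 0 / 0
  c0 r1c1: 0 / 0 / 0
  c0 r1c2: 0 / 0 / 0
  c1 r0c2: 0 / 0 / 0
  c1 r1c1: 0 / 0 / 0
  c1 r1c2: 0 / 0 / 0
  c2 r0c2: 16 / 4 / 4
  c2 r1c1: 56 / 8 / 7
  c2 r1c2: 0 / 0 / 0
  c3 r0c2: 18 / 2 / 1
  c3 r1c1: 70 / 2 / 7
  c3 r1c2: 32 / 8 / 4
  c4 r0c2: 58 / 5 / 8
  c4 r1c1: 71 / 1 / 1
  c4 r1c2: 34 / 2 / 1
  c5 r0c2: 58 / 0 / 0
  c5 r1c1: 71 / 0 / 0
  c5 r1c2: 42 / 1 / 8

PE[1][2].acc = 42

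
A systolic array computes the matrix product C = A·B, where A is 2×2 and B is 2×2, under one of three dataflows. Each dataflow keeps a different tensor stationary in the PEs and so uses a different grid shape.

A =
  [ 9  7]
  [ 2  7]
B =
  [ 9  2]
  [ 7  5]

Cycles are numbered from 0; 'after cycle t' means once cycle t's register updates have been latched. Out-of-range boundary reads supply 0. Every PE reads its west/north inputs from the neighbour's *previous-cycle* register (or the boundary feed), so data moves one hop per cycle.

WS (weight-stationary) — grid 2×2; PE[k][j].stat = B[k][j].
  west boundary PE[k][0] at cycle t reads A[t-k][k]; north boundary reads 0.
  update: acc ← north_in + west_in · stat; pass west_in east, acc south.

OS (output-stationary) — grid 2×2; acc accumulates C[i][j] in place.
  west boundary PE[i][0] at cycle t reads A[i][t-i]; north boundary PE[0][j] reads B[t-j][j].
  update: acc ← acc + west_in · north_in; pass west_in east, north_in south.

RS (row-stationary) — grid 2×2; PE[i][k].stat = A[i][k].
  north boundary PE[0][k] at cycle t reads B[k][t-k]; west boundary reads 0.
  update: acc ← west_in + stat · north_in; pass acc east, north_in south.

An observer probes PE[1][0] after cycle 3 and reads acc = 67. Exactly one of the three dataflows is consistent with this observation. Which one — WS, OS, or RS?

— WS: 2×2; PE[1][0] trace:
  t=0 PE[1][0]: acc=0 h=0 v=0
  t=1 PE[1][0]: acc=130 h=7 v=130
  t=2 PE[1][0]: acc=67 h=7 v=67
  t=3 PE[1][0]: acc=0 h=0 v=0
— OS: 2×2; PE[1][0] trace:
  t=0 PE[1][0]: acc=0 h=0 v=0
  t=1 PE[1][0]: acc=18 h=2 v=9
  t=2 PE[1][0]: acc=67 h=7 v=7
  t=3 PE[1][0]: acc=67 h=0 v=0
— RS: 2×2; PE[1][0] trace:
  t=0 PE[1][0]: acc=0 h=0 v=0
  t=1 PE[1][0]: acc=18 h=18 v=9
  t=2 PE[1][0]: acc=4 h=4 v=2
  t=3 PE[1][0]: acc=0 h=0 v=0

dataflow = OS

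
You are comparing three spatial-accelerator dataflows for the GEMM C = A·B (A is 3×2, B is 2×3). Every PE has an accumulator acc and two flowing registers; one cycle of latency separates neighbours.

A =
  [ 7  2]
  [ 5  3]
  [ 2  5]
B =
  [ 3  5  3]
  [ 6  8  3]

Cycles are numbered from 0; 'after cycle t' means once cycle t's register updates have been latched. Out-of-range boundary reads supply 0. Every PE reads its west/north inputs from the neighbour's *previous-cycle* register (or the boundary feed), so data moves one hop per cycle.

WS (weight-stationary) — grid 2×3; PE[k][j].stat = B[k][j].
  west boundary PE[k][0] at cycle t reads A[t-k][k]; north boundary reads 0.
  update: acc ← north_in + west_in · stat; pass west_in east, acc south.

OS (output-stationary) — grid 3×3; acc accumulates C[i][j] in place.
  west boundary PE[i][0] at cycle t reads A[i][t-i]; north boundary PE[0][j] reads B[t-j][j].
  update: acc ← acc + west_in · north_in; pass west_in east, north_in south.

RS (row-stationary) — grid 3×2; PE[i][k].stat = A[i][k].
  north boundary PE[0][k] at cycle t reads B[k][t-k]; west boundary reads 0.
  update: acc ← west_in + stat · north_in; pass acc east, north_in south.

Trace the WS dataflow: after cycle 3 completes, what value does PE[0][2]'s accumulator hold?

PE[0][2].acc = 15

Tracing WS — 2×3 array, target PE[0][2]:
  [0] (0,1) acc=0 (h:0 v:0)
  [0] (0,2) acc=0 (h:0 v:0)
  [1] (0,1) acc=35 (h:7 v:35)
  [1] (0,2) acc=0 (h:0 v:0)
  [2] (0,1) acc=25 (h:5 v:25)
  [2] (0,2) acc=21 (h:7 v:21)
  [3] (0,1) acc=10 (h:2 v:10)
  [3] (0,2) acc=15 (h:5 v:15)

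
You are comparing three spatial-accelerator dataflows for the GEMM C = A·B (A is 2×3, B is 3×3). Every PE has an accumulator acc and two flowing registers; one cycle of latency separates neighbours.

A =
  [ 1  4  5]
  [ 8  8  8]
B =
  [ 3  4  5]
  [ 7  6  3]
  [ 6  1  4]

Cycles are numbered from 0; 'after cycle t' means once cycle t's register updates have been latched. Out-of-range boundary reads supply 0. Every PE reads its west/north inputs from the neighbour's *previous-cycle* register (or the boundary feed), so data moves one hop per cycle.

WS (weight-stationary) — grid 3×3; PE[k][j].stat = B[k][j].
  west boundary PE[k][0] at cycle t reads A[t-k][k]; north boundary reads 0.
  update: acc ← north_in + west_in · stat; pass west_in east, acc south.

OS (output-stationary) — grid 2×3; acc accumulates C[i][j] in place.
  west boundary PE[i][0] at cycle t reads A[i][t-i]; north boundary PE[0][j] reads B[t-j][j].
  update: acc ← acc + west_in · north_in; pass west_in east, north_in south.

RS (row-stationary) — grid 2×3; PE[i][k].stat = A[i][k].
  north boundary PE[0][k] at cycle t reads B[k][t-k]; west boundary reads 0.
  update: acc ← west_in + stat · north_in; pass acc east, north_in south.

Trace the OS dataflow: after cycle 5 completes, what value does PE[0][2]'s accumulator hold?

OS 2×3: PE[0][2] cycle-by-cycle (with neighbour feeds):
  0: (0,1).acc=0  regs=<0,0>
  0: (0,2).acc=0  regs=<0,0>
  1: (0,1).acc=4  regs=<1,4>
  1: (0,2).acc=0  regs=<0,0>
  2: (0,1).acc=28  regs=<4,6>
  2: (0,2).acc=5  regs=<1,5>
  3: (0,1).acc=33  regs=<5,1>
  3: (0,2).acc=17  regs=<4,3>
  4: (0,1).acc=33  regs=<0,0>
  4: (0,2).acc=37  regs=<5,4>
  5: (0,1).acc=33  regs=<0,0>
  5: (0,2).acc=37  regs=<0,0>

PE[0][2].acc = 37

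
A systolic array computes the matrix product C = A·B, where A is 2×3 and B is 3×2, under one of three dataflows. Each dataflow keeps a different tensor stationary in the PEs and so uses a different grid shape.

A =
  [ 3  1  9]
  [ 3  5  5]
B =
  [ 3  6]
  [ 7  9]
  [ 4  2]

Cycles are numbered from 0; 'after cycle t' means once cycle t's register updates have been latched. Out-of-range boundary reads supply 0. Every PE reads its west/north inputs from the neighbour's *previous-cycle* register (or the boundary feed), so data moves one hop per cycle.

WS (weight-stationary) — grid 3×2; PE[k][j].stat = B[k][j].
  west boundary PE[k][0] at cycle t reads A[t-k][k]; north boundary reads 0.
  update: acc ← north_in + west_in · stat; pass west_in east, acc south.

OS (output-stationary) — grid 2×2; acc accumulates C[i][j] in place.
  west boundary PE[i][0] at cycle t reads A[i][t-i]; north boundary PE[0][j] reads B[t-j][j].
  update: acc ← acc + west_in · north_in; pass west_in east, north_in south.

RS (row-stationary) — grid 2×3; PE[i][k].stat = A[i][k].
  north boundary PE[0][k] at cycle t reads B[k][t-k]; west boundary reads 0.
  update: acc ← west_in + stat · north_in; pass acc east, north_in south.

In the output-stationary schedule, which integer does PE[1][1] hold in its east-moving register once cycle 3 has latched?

register = 5

Tracing OS — 2×2 array, target PE[1][1]:
  0: (0,1).acc=0  regs=<0,0>
  0: (1,0).acc=0  regs=<0,0>
  0: (1,1).acc=0  regs=<0,0>
  1: (0,1).acc=18  regs=<3,6>
  1: (1,0).acc=9  regs=<3,3>
  1: (1,1).acc=0  regs=<0,0>
  2: (0,1).acc=27  regs=<1,9>
  2: (1,0).acc=44  regs=<5,7>
  2: (1,1).acc=18  regs=<3,6>
  3: (0,1).acc=45  regs=<9,2>
  3: (1,0).acc=64  regs=<5,4>
  3: (1,1).acc=63  regs=<5,9>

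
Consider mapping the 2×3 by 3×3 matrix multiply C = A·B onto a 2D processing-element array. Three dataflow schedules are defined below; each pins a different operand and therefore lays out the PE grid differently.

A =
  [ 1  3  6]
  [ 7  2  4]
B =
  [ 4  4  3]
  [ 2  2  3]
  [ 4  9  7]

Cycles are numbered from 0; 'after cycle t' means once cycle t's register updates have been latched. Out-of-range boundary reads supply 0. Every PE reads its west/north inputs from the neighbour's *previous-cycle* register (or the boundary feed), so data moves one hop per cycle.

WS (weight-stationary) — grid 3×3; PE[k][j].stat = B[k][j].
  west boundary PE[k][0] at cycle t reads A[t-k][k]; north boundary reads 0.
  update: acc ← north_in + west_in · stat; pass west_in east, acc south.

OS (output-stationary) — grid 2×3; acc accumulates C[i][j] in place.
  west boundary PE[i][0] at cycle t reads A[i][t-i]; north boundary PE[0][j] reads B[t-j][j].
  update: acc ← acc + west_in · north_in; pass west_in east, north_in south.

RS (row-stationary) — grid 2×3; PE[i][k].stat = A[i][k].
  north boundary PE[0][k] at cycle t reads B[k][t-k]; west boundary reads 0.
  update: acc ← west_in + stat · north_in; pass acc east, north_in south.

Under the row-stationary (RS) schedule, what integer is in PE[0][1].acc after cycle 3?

PE[0][1].acc = 12

RS on a 2×3 grid — tracing PE[0][1] and its feeders:
  0: (0,0).acc=4  regs=<4,4>
  0: (0,1).acc=0  regs=<0,0>
  1: (0,0).acc=4  regs=<4,4>
  1: (0,1).acc=10  regs=<10,2>
  2: (0,0).acc=3  regs=<3,3>
  2: (0,1).acc=10  regs=<10,2>
  3: (0,0).acc=0  regs=<0,0>
  3: (0,1).acc=12  regs=<12,3>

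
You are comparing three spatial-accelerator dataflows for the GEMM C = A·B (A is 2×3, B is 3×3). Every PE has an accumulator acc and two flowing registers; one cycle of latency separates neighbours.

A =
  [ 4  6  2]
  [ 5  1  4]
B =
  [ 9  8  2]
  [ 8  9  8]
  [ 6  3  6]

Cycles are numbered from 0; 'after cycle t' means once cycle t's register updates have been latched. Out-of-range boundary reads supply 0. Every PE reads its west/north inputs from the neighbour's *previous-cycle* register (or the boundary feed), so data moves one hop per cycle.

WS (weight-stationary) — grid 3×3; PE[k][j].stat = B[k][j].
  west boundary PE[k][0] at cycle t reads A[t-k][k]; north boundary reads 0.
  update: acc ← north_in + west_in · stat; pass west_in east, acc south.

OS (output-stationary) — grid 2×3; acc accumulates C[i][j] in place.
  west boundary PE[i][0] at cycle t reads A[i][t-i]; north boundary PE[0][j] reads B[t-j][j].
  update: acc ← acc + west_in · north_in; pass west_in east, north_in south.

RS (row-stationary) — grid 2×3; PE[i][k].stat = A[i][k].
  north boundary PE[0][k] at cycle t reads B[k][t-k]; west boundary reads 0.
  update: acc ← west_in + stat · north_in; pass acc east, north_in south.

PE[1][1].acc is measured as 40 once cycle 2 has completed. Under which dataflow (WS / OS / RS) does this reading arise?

WS (3×3 grid), PE[1][1]:
  after 0 — PE[1][1] acc=0, pass-E 0, pass-S 0
  after 1 — PE[1][1] acc=0, pass-E 0, pass-S 0
  after 2 — PE[1][1] acc=86, pass-E 6, pass-S 86
OS (2×3 grid), PE[1][1]:
  after 0 — PE[1][1] acc=0, pass-E 0, pass-S 0
  after 1 — PE[1][1] acc=0, pass-E 0, pass-S 0
  after 2 — PE[1][1] acc=40, pass-E 5, pass-S 8
RS (2×3 grid), PE[1][1]:
  after 0 — PE[1][1] acc=0, pass-E 0, pass-S 0
  after 1 — PE[1][1] acc=0, pass-E 0, pass-S 0
  after 2 — PE[1][1] acc=53, pass-E 53, pass-S 8

dataflow = OS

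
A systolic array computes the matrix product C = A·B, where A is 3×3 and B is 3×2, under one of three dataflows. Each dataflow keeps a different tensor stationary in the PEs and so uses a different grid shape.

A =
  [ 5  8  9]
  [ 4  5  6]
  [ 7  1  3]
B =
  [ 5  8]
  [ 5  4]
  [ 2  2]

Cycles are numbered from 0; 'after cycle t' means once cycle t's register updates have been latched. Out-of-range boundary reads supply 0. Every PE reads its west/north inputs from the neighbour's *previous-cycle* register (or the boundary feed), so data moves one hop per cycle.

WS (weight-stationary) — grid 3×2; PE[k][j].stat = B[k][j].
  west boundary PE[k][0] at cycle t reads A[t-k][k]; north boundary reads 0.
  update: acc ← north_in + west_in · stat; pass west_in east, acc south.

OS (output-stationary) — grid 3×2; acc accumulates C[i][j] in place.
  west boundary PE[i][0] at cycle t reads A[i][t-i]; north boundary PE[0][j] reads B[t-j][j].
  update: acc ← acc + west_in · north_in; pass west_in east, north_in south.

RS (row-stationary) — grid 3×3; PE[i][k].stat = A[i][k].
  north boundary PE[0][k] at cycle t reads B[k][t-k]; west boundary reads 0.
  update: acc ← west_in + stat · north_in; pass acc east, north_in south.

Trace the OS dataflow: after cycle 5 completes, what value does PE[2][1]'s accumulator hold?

PE[2][1].acc = 66

OS on a 3×2 grid — tracing PE[2][1] and its feeders:
  0: (1,1).acc=0  regs=<0,0>
  0: (2,0).acc=0  regs=<0,0>
  0: (2,1).acc=0  regs=<0,0>
  1: (1,1).acc=0  regs=<0,0>
  1: (2,0).acc=0  regs=<0,0>
  1: (2,1).acc=0  regs=<0,0>
  2: (1,1).acc=32  regs=<4,8>
  2: (2,0).acc=35  regs=<7,5>
  2: (2,1).acc=0  regs=<0,0>
  3: (1,1).acc=52  regs=<5,4>
  3: (2,0).acc=40  regs=<1,5>
  3: (2,1).acc=56  regs=<7,8>
  4: (1,1).acc=64  regs=<6,2>
  4: (2,0).acc=46  regs=<3,2>
  4: (2,1).acc=60  regs=<1,4>
  5: (1,1).acc=64  regs=<0,0>
  5: (2,0).acc=46  regs=<0,0>
  5: (2,1).acc=66  regs=<3,2>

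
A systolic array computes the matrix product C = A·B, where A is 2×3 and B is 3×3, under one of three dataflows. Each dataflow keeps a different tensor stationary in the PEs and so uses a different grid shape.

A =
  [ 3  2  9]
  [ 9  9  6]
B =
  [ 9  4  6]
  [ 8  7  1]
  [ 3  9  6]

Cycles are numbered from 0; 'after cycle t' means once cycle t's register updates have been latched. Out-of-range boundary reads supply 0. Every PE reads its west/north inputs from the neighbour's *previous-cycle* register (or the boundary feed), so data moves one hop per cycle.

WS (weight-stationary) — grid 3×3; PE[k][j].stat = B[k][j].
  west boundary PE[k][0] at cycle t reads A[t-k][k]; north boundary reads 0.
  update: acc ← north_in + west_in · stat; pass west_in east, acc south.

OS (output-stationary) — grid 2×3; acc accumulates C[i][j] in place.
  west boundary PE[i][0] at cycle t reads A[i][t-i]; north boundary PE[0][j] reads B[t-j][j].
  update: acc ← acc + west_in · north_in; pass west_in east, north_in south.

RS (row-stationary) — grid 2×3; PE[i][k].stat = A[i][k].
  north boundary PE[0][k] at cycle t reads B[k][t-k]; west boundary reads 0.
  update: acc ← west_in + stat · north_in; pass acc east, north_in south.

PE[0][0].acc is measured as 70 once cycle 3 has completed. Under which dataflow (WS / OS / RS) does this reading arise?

dataflow = OS

Under WS (3×3), PE[0][0]:
  [0] (0,0) acc=27 (h:3 v:27)
  [1] (0,0) acc=81 (h:9 v:81)
  [2] (0,0) acc=0 (h:0 v:0)
  [3] (0,0) acc=0 (h:0 v:0)
Under OS (2×3), PE[0][0]:
  [0] (0,0) acc=27 (h:3 v:9)
  [1] (0,0) acc=43 (h:2 v:8)
  [2] (0,0) acc=70 (h:9 v:3)
  [3] (0,0) acc=70 (h:0 v:0)
Under RS (2×3), PE[0][0]:
  [0] (0,0) acc=27 (h:27 v:9)
  [1] (0,0) acc=12 (h:12 v:4)
  [2] (0,0) acc=18 (h:18 v:6)
  [3] (0,0) acc=0 (h:0 v:0)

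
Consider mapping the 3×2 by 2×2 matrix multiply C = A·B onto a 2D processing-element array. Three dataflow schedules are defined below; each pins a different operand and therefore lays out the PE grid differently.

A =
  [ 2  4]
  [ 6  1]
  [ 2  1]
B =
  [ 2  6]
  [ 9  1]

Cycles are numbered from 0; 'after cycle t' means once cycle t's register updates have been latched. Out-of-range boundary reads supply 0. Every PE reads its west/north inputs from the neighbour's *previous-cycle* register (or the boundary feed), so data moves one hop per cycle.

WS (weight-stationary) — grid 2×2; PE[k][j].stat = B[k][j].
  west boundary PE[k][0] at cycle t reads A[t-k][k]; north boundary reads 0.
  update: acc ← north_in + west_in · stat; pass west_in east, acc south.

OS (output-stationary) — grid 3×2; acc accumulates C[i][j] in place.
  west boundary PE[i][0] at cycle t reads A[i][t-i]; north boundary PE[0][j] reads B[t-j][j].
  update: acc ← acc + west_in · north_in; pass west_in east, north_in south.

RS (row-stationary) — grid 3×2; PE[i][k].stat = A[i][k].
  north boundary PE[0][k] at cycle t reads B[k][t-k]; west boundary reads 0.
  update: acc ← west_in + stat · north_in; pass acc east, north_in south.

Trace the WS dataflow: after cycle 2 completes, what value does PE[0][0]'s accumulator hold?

PE[0][0].acc = 4

WS on a 2×2 grid — tracing PE[0][0] and its feeders:
  cycle 0: PE[0][0] → acc 4, east 2, south 4
  cycle 1: PE[0][0] → acc 12, east 6, south 12
  cycle 2: PE[0][0] → acc 4, east 2, south 4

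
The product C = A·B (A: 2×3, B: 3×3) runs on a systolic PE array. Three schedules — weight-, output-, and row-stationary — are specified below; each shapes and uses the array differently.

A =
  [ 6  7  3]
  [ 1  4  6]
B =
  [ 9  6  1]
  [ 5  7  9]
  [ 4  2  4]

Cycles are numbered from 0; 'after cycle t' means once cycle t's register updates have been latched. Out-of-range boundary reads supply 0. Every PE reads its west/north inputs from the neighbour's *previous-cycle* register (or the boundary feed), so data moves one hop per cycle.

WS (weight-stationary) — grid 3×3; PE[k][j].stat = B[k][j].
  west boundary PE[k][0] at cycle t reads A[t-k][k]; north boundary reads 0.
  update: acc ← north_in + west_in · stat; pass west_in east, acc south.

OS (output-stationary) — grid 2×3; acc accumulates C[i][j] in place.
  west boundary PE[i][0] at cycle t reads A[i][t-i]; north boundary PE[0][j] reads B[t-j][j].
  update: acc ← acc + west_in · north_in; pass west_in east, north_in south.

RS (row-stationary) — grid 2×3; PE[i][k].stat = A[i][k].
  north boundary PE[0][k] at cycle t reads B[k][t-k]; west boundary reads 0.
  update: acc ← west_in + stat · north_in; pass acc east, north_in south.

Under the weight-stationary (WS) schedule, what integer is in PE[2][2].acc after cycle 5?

PE[2][2].acc = 61

WS (3×3). Following PE[2][2] plus its west/north inputs:
  @0  [1,2]  acc 0  |  →0  ↓0
  @0  [2,1]  acc 0  |  →0  ↓0
  @0  [2,2]  acc 0  |  →0  ↓0
  @1  [1,2]  acc 0  |  →0  ↓0
  @1  [2,1]  acc 0  |  →0  ↓0
  @1  [2,2]  acc 0  |  →0  ↓0
  @2  [1,2]  acc 0  |  →0  ↓0
  @2  [2,1]  acc 0  |  →0  ↓0
  @2  [2,2]  acc 0  |  →0  ↓0
  @3  [1,2]  acc 69  |  →7  ↓69
  @3  [2,1]  acc 91  |  →3  ↓91
  @3  [2,2]  acc 0  |  →0  ↓0
  @4  [1,2]  acc 37  |  →4  ↓37
  @4  [2,1]  acc 46  |  →6  ↓46
  @4  [2,2]  acc 81  |  →3  ↓81
  @5  [1,2]  acc 0  |  →0  ↓0
  @5  [2,1]  acc 0  |  →0  ↓0
  @5  [2,2]  acc 61  |  →6  ↓61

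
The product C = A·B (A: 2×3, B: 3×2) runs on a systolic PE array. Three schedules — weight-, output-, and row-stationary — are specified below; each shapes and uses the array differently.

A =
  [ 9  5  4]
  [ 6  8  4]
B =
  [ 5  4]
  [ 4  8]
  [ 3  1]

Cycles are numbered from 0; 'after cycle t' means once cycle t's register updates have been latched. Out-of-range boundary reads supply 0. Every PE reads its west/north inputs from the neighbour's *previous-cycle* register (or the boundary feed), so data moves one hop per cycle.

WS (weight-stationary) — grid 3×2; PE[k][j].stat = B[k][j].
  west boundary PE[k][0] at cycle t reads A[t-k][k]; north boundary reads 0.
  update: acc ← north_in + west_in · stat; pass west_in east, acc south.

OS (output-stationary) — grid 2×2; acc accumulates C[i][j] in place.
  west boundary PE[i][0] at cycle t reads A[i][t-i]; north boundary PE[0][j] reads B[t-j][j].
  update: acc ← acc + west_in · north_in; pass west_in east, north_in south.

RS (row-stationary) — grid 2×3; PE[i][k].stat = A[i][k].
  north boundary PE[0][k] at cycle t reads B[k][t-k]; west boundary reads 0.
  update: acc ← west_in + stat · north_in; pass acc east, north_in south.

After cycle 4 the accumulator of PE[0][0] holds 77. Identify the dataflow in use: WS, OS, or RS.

dataflow = OS

— WS: 3×2; PE[0][0] trace:
  cycle 0: PE[0][0] → acc 45, east 9, south 45
  cycle 1: PE[0][0] → acc 30, east 6, south 30
  cycle 2: PE[0][0] → acc 0, east 0, south 0
  cycle 3: PE[0][0] → acc 0, east 0, south 0
  cycle 4: PE[0][0] → acc 0, east 0, south 0
— OS: 2×2; PE[0][0] trace:
  cycle 0: PE[0][0] → acc 45, east 9, south 5
  cycle 1: PE[0][0] → acc 65, east 5, south 4
  cycle 2: PE[0][0] → acc 77, east 4, south 3
  cycle 3: PE[0][0] → acc 77, east 0, south 0
  cycle 4: PE[0][0] → acc 77, east 0, south 0
— RS: 2×3; PE[0][0] trace:
  cycle 0: PE[0][0] → acc 45, east 45, south 5
  cycle 1: PE[0][0] → acc 36, east 36, south 4
  cycle 2: PE[0][0] → acc 0, east 0, south 0
  cycle 3: PE[0][0] → acc 0, east 0, south 0
  cycle 4: PE[0][0] → acc 0, east 0, south 0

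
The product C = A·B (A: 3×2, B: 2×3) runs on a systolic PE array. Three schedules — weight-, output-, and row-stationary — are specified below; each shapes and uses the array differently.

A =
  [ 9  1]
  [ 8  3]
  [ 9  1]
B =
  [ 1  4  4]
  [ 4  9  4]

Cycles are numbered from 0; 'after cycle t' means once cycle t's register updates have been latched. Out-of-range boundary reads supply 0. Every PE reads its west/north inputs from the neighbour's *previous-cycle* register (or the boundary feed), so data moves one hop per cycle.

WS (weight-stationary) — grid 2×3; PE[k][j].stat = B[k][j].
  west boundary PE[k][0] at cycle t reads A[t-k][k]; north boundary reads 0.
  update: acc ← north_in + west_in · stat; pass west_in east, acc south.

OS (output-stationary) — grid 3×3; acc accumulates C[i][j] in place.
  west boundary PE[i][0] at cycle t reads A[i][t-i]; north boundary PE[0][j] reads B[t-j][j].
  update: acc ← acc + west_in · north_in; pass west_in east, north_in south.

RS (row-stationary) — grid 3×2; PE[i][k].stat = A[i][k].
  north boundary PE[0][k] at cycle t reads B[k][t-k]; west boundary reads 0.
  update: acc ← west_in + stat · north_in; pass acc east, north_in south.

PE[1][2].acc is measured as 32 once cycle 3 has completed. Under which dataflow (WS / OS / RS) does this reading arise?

Under WS (2×3), PE[1][2]:
  cycle 0: PE[1][2] → acc 0, east 0, south 0
  cycle 1: PE[1][2] → acc 0, east 0, south 0
  cycle 2: PE[1][2] → acc 0, east 0, south 0
  cycle 3: PE[1][2] → acc 40, east 1, south 40
Under OS (3×3), PE[1][2]:
  cycle 0: PE[1][2] → acc 0, east 0, south 0
  cycle 1: PE[1][2] → acc 0, east 0, south 0
  cycle 2: PE[1][2] → acc 0, east 0, south 0
  cycle 3: PE[1][2] → acc 32, east 8, south 4
RS (3×2): PE[1][2] does not exist.

dataflow = OS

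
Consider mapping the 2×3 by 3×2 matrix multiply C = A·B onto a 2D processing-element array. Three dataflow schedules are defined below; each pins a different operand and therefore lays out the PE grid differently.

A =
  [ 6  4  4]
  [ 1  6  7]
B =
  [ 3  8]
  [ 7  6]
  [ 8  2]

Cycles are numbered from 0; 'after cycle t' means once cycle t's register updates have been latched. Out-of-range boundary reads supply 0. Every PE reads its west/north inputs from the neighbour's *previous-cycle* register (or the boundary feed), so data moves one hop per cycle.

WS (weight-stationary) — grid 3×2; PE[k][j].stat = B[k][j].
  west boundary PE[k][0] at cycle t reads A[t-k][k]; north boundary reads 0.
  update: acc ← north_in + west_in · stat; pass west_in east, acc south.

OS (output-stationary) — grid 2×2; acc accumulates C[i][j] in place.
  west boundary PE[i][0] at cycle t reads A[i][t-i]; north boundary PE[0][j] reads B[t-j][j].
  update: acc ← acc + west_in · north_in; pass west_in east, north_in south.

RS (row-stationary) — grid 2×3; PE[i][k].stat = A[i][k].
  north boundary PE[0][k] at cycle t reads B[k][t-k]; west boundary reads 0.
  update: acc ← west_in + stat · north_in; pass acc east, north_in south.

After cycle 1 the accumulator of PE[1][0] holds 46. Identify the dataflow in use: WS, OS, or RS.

WS [3×2] PE[1][0] across cycles:
  @0  [1,0]  acc 0  |  →0  ↓0
  @1  [1,0]  acc 46  |  →4  ↓46
OS [2×2] PE[1][0] across cycles:
  @0  [1,0]  acc 0  |  →0  ↓0
  @1  [1,0]  acc 3  |  →1  ↓3
RS [2×3] PE[1][0] across cycles:
  @0  [1,0]  acc 0  |  →0  ↓0
  @1  [1,0]  acc 3  |  →3  ↓3

dataflow = WS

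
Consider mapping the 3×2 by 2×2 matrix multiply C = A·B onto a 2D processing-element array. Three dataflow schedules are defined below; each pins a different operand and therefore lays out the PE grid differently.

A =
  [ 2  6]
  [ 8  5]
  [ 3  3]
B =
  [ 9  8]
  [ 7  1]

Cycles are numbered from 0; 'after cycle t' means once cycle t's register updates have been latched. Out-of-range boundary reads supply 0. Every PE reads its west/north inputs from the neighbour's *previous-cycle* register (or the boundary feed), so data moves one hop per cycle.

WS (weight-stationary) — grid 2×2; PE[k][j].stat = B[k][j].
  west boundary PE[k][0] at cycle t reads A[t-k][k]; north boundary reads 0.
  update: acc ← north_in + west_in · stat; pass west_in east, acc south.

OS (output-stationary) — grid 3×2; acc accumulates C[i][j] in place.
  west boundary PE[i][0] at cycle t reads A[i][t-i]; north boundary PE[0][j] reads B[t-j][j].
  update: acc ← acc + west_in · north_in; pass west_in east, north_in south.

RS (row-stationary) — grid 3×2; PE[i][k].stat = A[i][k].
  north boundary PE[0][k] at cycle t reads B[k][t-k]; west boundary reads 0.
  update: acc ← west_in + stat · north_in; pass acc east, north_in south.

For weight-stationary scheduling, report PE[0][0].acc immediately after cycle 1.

PE[0][0].acc = 72

WS (2×2). Following PE[0][0] plus its west/north inputs:
  after 0 — PE[0][0] acc=18, pass-E 2, pass-S 18
  after 1 — PE[0][0] acc=72, pass-E 8, pass-S 72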